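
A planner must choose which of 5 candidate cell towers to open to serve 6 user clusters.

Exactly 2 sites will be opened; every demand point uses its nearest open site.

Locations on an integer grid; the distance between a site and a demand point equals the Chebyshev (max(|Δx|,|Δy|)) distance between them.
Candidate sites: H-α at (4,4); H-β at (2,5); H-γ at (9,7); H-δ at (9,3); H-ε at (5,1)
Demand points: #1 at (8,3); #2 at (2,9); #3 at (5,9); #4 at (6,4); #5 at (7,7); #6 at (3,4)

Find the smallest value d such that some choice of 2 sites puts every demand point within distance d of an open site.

Open {H-α, H-β}.
  Farthest demand point is #1 at distance 4 (to H-α); all others are ≤ 4.
With {H-β, H-γ} the worst case is 4.
With {H-β, H-δ} the worst case is 4.
No size-2 selection achieves below 4.

4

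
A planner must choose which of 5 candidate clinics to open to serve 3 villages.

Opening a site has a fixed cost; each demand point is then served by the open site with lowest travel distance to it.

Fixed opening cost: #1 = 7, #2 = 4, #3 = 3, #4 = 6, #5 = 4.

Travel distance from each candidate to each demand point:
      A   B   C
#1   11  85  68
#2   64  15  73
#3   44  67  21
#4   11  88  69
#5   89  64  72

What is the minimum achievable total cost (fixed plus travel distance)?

Open {#2, #3, #4}: assign each demand point to its cheapest open site.
  A→#4 11, B→#2 15, C→#3 21
  travel distance 47, fixed 13 → total 60.
Compare {#1, #2, #3}: travel distance 47 + fixed 14 = 61.
Compare {#2, #3, #4, #5}: travel distance 47 + fixed 17 = 64.
Compare {#1, #2, #3, #5}: travel distance 47 + fixed 18 = 65.
All other subsets cost ≥ 61. Minimum total cost: 60.

60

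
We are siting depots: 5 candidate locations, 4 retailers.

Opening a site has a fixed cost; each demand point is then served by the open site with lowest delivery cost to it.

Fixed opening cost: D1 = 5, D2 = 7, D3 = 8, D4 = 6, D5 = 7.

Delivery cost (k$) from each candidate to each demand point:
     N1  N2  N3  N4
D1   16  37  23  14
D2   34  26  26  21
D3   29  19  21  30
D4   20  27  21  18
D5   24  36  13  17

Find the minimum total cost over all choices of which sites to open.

82

Open {D1, D3, D5}: assign each demand point to its cheapest open site.
  N1→D1 16, N2→D3 19, N3→D5 13, N4→D1 14
  delivery cost 62, fixed 20 → total 82.
Compare {D1, D3}: delivery cost 70 + fixed 13 = 83.
Compare {D3, D5}: delivery cost 73 + fixed 15 = 88.
Compare {D1, D2, D5}: delivery cost 69 + fixed 19 = 88.
All other subsets cost ≥ 83. Minimum total cost: 82.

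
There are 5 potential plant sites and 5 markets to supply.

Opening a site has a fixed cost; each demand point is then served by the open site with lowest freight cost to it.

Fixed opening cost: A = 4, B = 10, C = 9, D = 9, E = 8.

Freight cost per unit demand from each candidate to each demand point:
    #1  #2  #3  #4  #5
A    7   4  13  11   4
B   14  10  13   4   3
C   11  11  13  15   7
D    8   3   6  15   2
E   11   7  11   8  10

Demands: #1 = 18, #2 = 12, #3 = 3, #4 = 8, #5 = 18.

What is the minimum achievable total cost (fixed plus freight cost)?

271

Open {A, B, D}: assign each demand point to its cheapest open site.
  #1→A 18×7=126, #2→D 12×3=36, #3→D 3×6=18, #4→B 8×4=32, #5→D 18×2=36
  freight cost 248, fixed 23 → total 271.
Compare {A, B, D, E}: freight cost 248 + fixed 31 = 279.
Compare {A, B, C, D}: freight cost 248 + fixed 32 = 280.
Compare {B, D}: freight cost 266 + fixed 19 = 285.
All other subsets cost ≥ 279. Minimum total cost: 271.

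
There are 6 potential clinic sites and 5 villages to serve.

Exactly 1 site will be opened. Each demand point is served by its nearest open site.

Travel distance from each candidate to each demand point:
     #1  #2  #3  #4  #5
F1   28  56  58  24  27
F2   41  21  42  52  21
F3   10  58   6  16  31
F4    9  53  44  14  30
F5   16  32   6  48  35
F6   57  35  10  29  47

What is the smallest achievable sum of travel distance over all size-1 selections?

Open {F3}.
  #1→F3 10, #2→F3 58, #3→F3 6, #4→F3 16, #5→F3 31  ⇒ total 121.
Compare {F5}: total 137.
Compare {F4}: total 150.
No size-1 selection does better; minimum is 121.

121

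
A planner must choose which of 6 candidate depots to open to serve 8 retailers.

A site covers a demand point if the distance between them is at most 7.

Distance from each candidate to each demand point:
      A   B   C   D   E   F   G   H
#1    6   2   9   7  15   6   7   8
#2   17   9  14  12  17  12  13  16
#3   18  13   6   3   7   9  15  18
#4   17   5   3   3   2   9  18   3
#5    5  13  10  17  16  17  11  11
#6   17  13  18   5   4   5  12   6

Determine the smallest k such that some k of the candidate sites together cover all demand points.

Coverage sets (demand points within 7 of each site):
  #1: {A, B, D, F, G}
  #2: {}
  #3: {C, D, E}
  #4: {B, C, D, E, H}
  #5: {A}
  #6: {D, E, F, H}
No single site covers all 8 demand points.
But {#1, #4} covers everything, so the minimum is 2.

2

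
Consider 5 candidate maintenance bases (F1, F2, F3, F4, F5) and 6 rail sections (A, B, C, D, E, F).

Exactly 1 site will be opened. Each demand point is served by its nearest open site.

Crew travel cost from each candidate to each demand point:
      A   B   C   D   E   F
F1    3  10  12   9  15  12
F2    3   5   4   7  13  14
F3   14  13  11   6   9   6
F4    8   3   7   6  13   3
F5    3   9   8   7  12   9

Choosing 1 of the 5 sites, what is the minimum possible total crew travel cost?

Open {F4}.
  A→F4 8, B→F4 3, C→F4 7, D→F4 6, E→F4 13, F→F4 3  ⇒ total 40.
Compare {F2}: total 46.
Compare {F5}: total 48.
No size-1 selection does better; minimum is 40.

40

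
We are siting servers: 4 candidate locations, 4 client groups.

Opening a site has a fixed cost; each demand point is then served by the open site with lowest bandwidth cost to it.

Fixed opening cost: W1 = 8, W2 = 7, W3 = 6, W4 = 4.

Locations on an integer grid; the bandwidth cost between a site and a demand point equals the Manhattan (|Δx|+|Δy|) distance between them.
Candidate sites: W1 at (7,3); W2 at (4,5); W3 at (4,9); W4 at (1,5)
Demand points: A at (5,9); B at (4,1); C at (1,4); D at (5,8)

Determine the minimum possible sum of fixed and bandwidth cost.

Open {W3, W4}: assign each demand point to its cheapest open site.
  A→W3 1, B→W4 7, C→W4 1, D→W3 2
  bandwidth cost 11, fixed 10 → total 21.
Compare {W2}: bandwidth cost 17 + fixed 7 = 24.
Compare {W2, W3}: bandwidth cost 11 + fixed 13 = 24.
Compare {W3}: bandwidth cost 19 + fixed 6 = 25.
All other subsets cost ≥ 24. Minimum total cost: 21.

21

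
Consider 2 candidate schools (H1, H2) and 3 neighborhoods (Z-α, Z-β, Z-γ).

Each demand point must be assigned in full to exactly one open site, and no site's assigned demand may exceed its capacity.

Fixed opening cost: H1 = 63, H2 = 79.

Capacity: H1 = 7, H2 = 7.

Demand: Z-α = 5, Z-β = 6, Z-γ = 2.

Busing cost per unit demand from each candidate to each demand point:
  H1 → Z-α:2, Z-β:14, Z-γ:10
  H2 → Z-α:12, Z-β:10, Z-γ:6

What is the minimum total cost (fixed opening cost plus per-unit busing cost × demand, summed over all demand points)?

Open {H1, H2}; cheapest assignment that respects the capacities:
  H1 (cap 7, load 7): Z-α, Z-γ — cost 5×2 + 2×10 = 30
  H2 (cap 7, load 6): Z-β — cost 6×10 = 60
  Shipping 90, fixed 142 → total 232.
  Any other capacity-feasible assignment to {H1, H2} ships for at least 90.
Total demand is 13 and no other set of sites has combined capacity ≥ 13, so {H1, H2} is the only feasible choice of open sites. Minimum: 232.

232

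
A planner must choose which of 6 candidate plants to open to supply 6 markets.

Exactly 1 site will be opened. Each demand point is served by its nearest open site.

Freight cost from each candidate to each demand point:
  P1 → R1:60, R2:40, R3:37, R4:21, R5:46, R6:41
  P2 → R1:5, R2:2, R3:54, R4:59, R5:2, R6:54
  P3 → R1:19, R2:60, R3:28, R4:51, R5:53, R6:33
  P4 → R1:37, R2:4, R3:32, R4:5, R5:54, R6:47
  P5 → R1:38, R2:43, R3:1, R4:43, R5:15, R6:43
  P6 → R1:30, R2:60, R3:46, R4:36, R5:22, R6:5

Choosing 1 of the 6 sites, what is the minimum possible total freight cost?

176

Open {P2}.
  R1→P2 5, R2→P2 2, R3→P2 54, R4→P2 59, R5→P2 2, R6→P2 54  ⇒ total 176.
Compare {P4}: total 179.
Compare {P5}: total 183.
No size-1 selection does better; minimum is 176.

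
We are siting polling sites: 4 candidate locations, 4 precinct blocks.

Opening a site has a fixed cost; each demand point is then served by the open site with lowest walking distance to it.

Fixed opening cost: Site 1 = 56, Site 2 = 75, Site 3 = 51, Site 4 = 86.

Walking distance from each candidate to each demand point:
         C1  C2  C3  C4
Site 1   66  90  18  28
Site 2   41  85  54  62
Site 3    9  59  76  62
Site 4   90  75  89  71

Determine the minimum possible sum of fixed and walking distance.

Open {Site 1, Site 3}: assign each demand point to its cheapest open site.
  C1→Site 3 9, C2→Site 3 59, C3→Site 1 18, C4→Site 1 28
  walking distance 114, fixed 107 → total 221.
Compare {Site 3}: walking distance 206 + fixed 51 = 257.
Compare {Site 1}: walking distance 202 + fixed 56 = 258.
Compare {Site 1, Site 2, Site 3}: walking distance 114 + fixed 182 = 296.
All other subsets cost ≥ 257. Minimum total cost: 221.

221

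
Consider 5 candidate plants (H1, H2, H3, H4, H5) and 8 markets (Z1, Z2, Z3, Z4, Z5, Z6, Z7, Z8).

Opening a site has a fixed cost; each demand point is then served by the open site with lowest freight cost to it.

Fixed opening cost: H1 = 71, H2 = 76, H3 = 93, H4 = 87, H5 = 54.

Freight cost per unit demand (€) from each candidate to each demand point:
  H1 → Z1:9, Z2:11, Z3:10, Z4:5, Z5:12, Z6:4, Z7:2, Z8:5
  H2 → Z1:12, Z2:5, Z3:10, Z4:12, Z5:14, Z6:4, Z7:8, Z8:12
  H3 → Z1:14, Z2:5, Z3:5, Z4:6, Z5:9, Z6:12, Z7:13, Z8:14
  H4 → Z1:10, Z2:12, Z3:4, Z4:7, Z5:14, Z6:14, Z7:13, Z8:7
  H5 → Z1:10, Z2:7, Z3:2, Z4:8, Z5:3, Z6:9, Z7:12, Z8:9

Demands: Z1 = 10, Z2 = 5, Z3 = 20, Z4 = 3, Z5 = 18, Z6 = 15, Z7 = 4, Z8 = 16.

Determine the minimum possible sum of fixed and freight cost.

Open {H1, H5}: assign each demand point to its cheapest open site.
  Z1→H1 10×9=90, Z2→H5 5×7=35, Z3→H5 20×2=40, Z4→H1 3×5=15, Z5→H5 18×3=54, Z6→H1 15×4=60, Z7→H1 4×2=8, Z8→H1 16×5=80
  freight cost 382, fixed 125 → total 507.
Compare {H1, H2, H5}: freight cost 372 + fixed 201 = 573.
Compare {H1, H3, H5}: freight cost 372 + fixed 218 = 590.
Compare {H1, H4, H5}: freight cost 382 + fixed 212 = 594.
All other subsets cost ≥ 573. Minimum total cost: 507.

507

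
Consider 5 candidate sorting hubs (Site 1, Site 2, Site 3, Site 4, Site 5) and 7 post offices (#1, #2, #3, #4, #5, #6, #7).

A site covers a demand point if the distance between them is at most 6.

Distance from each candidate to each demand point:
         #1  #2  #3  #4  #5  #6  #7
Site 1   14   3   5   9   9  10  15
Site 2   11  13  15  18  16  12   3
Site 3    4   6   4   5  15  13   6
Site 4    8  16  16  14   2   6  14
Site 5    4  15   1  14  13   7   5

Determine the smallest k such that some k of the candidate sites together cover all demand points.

Coverage sets (demand points within 6 of each site):
  Site 1: {#2, #3}
  Site 2: {#7}
  Site 3: {#1, #2, #3, #4, #7}
  Site 4: {#5, #6}
  Site 5: {#1, #3, #7}
No single site covers all 7 demand points.
But {Site 3, Site 4} covers everything, so the minimum is 2.

2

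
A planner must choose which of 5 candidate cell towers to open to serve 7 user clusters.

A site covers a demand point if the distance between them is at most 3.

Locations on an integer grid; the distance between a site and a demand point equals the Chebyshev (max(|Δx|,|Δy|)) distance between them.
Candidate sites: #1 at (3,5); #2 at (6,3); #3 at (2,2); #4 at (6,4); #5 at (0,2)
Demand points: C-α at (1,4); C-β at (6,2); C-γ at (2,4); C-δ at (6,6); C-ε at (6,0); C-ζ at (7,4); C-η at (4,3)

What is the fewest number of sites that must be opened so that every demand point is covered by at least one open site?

2

Coverage sets (demand points within 3 of each site):
  #1: {C-α, C-β, C-γ, C-δ, C-η}
  #2: {C-β, C-δ, C-ε, C-ζ, C-η}
  #3: {C-α, C-γ, C-η}
  #4: {C-β, C-δ, C-ζ, C-η}
  #5: {C-α, C-γ}
No single site covers all 7 demand points.
But {#1, #2} covers everything, so the minimum is 2.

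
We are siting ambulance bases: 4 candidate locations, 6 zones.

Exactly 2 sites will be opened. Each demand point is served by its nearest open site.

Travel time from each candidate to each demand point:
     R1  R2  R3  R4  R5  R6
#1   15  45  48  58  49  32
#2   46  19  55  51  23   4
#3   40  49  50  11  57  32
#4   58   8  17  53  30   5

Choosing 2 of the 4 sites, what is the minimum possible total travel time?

111

Open {#3, #4}.
  R1→#3 40, R2→#4 8, R3→#4 17, R4→#3 11, R5→#4 30, R6→#4 5  ⇒ total 111.
Compare {#1, #4}: total 128.
Compare {#2, #3}: total 147.
No size-2 selection does better; minimum is 111.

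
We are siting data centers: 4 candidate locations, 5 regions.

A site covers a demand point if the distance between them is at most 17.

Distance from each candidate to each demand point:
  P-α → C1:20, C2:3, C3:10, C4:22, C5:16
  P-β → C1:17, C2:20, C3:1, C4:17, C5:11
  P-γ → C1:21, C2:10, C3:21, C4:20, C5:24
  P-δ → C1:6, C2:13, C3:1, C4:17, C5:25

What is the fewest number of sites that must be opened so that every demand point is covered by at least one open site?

Coverage sets (demand points within 17 of each site):
  P-α: {C2, C3, C5}
  P-β: {C1, C3, C4, C5}
  P-γ: {C2}
  P-δ: {C1, C2, C3, C4}
No single site covers all 5 demand points.
But {P-α, P-β} covers everything, so the minimum is 2.

2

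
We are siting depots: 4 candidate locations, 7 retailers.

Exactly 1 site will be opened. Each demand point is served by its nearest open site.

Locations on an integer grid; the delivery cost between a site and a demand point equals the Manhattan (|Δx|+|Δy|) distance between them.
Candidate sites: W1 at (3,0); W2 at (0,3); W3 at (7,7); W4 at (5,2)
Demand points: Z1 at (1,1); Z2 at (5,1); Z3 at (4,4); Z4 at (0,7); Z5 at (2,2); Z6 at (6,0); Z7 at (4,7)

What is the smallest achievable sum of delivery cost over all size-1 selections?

31

Open {W4}.
  Z1→W4 5, Z2→W4 1, Z3→W4 3, Z4→W4 10, Z5→W4 3, Z6→W4 3, Z7→W4 6  ⇒ total 31.
Compare {W1}: total 35.
Compare {W2}: total 39.
No size-1 selection does better; minimum is 31.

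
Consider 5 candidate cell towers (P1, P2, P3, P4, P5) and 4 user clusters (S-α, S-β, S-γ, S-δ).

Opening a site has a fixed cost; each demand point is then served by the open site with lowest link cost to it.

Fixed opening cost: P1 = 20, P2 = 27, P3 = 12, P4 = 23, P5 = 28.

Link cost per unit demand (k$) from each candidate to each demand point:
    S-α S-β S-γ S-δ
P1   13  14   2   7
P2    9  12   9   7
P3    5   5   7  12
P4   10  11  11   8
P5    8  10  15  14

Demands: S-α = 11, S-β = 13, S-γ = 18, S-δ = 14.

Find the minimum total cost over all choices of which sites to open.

Open {P1, P3}: assign each demand point to its cheapest open site.
  S-α→P3 11×5=55, S-β→P3 13×5=65, S-γ→P1 18×2=36, S-δ→P1 14×7=98
  link cost 254, fixed 32 → total 286.
Compare {P1, P3, P4}: link cost 254 + fixed 55 = 309.
Compare {P1, P2, P3}: link cost 254 + fixed 59 = 313.
Compare {P1, P3, P5}: link cost 254 + fixed 60 = 314.
All other subsets cost ≥ 309. Minimum total cost: 286.

286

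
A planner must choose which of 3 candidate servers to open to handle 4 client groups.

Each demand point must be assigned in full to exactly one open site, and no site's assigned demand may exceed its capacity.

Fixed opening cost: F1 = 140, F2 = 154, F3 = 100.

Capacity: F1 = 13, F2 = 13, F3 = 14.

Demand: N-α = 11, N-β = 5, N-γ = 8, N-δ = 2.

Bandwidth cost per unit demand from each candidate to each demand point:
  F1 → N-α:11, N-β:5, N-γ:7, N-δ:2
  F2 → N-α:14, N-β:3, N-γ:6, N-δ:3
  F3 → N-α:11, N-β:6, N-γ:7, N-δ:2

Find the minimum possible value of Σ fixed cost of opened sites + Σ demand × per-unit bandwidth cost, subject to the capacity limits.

Open {F2, F3}; cheapest assignment that respects the capacities:
  F2 (cap 13, load 13): N-β, N-γ — cost 5×3 + 8×6 = 63
  F3 (cap 14, load 13): N-α, N-δ — cost 11×11 + 2×2 = 125
  Shipping 188, fixed 254 → total 442.
  Any other capacity-feasible assignment to {F2, F3} ships for at least 188.
Compare {F1, F3}: its best feasible assignment gives total 446.
Compare {F1, F2}: its best feasible assignment gives total 482.
Every other set of open sites that can feasibly serve all demand totals ≥ 446 even under its best assignment. Minimum: 442.

442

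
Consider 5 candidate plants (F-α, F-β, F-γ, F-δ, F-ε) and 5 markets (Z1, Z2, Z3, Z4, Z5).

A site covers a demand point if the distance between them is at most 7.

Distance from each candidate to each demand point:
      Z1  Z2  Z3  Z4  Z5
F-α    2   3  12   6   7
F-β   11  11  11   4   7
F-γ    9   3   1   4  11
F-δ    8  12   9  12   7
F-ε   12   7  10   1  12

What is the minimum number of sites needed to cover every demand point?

Coverage sets (demand points within 7 of each site):
  F-α: {Z1, Z2, Z4, Z5}
  F-β: {Z4, Z5}
  F-γ: {Z2, Z3, Z4}
  F-δ: {Z5}
  F-ε: {Z2, Z4}
No single site covers all 5 demand points.
But {F-α, F-γ} covers everything, so the minimum is 2.

2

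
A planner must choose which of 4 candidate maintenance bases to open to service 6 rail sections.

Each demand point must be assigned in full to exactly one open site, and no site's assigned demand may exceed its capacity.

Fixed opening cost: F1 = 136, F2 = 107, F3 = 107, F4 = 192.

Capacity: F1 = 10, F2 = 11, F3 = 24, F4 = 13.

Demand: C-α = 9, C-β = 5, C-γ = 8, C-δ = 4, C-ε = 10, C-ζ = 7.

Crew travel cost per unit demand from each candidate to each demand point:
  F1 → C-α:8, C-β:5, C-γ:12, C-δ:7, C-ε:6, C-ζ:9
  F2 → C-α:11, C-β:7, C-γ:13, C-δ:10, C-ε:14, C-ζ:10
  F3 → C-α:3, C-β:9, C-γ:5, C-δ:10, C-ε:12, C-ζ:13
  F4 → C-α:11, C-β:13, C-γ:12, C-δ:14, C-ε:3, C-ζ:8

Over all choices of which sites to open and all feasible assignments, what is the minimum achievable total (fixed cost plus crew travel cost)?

Open {F1, F2, F3}; cheapest assignment that respects the capacities:
  F1 (cap 10, load 10): C-ε — cost 10×6 = 60
  F2 (cap 11, load 11): C-δ, C-ζ — cost 4×10 + 7×10 = 110
  F3 (cap 24, load 22): C-α, C-β, C-γ — cost 9×3 + 5×9 + 8×5 = 112
  Shipping 282, fixed 350 → total 632.
  Any other capacity-feasible assignment to {F1, F2, F3} ships for at least 282.
Compare {F2, F3, F4}: its best feasible assignment gives total 658.
Compare {F1, F3, F4}: its best feasible assignment gives total 676.
Every other set of open sites that can feasibly serve all demand totals ≥ 658 even under its best assignment. Minimum: 632.

632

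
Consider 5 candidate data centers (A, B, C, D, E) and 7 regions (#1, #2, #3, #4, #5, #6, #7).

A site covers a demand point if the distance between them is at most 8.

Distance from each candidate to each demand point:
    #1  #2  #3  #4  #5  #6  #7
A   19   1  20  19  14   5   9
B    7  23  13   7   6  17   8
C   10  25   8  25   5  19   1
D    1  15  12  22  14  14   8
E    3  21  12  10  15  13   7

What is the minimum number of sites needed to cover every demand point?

Coverage sets (demand points within 8 of each site):
  A: {#2, #6}
  B: {#1, #4, #5, #7}
  C: {#3, #5, #7}
  D: {#1, #7}
  E: {#1, #7}
No 2 sites suffice: every size-2 union leaves at least one demand point uncovered.
But {A, B, C} covers everything, so the minimum is 3.

3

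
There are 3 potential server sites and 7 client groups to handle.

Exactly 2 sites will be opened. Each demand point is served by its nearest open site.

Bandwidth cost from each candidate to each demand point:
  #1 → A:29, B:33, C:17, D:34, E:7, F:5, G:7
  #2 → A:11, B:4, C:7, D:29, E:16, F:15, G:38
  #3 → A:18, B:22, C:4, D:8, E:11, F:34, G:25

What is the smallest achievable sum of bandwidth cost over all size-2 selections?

Open {#1, #2}.
  A→#2 11, B→#2 4, C→#2 7, D→#2 29, E→#1 7, F→#1 5, G→#1 7  ⇒ total 70.
Compare {#1, #3}: total 71.
Compare {#2, #3}: total 78.

70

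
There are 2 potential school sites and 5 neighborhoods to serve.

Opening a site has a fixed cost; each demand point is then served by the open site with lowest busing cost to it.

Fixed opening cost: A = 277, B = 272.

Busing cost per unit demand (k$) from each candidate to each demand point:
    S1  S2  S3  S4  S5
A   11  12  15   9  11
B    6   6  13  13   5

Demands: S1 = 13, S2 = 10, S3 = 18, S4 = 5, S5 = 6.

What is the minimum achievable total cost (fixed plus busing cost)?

739

Open {B}: assign each demand point to its cheapest open site.
  S1→B 13×6=78, S2→B 10×6=60, S3→B 18×13=234, S4→B 5×13=65, S5→B 6×5=30
  busing cost 467, fixed 272 → total 739.
Compare {A}: busing cost 644 + fixed 277 = 921.
Compare {A, B}: busing cost 447 + fixed 549 = 996.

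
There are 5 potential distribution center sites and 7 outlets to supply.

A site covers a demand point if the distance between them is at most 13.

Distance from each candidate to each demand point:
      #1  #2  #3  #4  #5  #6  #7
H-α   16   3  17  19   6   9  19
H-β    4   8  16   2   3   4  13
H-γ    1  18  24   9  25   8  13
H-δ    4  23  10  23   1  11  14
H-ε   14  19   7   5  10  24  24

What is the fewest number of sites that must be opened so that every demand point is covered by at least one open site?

2

Coverage sets (demand points within 13 of each site):
  H-α: {#2, #5, #6}
  H-β: {#1, #2, #4, #5, #6, #7}
  H-γ: {#1, #4, #6, #7}
  H-δ: {#1, #3, #5, #6}
  H-ε: {#3, #4, #5}
No single site covers all 7 demand points.
But {H-β, H-δ} covers everything, so the minimum is 2.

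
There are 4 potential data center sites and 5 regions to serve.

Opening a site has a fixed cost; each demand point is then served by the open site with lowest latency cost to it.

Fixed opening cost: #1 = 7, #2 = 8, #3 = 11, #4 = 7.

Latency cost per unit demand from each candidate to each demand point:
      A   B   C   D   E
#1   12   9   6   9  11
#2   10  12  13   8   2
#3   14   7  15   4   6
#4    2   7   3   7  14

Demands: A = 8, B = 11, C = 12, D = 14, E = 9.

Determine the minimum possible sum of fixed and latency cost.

Open {#2, #3, #4}: assign each demand point to its cheapest open site.
  A→#4 8×2=16, B→#3 11×7=77, C→#4 12×3=36, D→#3 14×4=56, E→#2 9×2=18
  latency cost 203, fixed 26 → total 229.
Compare {#1, #2, #3, #4}: latency cost 203 + fixed 33 = 236.
Compare {#3, #4}: latency cost 239 + fixed 18 = 257.
Compare {#2, #4}: latency cost 245 + fixed 15 = 260.
All other subsets cost ≥ 236. Minimum total cost: 229.

229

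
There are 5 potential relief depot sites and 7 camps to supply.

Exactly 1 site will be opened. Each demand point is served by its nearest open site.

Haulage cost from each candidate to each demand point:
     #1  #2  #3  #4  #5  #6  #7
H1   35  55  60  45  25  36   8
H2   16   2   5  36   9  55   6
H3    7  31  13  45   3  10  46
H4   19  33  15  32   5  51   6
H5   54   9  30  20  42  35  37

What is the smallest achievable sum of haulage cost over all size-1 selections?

129

Open {H2}.
  #1→H2 16, #2→H2 2, #3→H2 5, #4→H2 36, #5→H2 9, #6→H2 55, #7→H2 6  ⇒ total 129.
Compare {H3}: total 155.
Compare {H4}: total 161.
No size-1 selection does better; minimum is 129.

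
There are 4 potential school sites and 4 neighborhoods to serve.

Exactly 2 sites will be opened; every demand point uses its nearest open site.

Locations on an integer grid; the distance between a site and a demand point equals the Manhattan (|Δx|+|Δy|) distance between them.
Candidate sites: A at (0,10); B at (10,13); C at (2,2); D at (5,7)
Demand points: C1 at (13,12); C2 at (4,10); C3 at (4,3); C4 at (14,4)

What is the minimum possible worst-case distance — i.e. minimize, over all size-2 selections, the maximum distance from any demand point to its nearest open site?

Open {B, D}.
  Farthest demand point is C4 at distance 12 (to D); all others are ≤ 12.
With {A, B} the worst case is 13.
With {A, D} the worst case is 13.
No size-2 selection achieves below 12.

12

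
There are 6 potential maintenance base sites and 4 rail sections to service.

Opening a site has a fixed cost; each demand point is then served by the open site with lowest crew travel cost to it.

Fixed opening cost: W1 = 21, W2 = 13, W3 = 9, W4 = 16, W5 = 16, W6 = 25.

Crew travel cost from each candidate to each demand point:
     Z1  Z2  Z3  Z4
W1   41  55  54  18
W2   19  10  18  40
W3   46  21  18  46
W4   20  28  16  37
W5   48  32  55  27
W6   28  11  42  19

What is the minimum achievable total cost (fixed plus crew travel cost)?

Open {W1, W2}: assign each demand point to its cheapest open site.
  Z1→W2 19, Z2→W2 10, Z3→W2 18, Z4→W1 18
  crew travel cost 65, fixed 34 → total 99.
Compare {W2}: crew travel cost 87 + fixed 13 = 100.
Compare {W2, W5}: crew travel cost 74 + fixed 29 = 103.
Compare {W2, W6}: crew travel cost 66 + fixed 38 = 104.
All other subsets cost ≥ 100. Minimum total cost: 99.

99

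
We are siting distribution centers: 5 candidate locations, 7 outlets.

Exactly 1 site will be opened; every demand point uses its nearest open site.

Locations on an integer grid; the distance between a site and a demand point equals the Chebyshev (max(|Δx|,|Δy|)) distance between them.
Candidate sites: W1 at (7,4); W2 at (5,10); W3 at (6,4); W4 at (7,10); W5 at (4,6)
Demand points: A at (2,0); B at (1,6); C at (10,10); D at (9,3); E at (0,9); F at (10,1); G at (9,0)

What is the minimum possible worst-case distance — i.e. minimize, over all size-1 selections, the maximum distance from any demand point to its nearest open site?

6

Open {W3}.
  Farthest demand point is C at distance 6 (to W3); all others are ≤ 6.
With {W5} the worst case is 6.
With {W1} the worst case is 7.
No size-1 selection achieves below 6.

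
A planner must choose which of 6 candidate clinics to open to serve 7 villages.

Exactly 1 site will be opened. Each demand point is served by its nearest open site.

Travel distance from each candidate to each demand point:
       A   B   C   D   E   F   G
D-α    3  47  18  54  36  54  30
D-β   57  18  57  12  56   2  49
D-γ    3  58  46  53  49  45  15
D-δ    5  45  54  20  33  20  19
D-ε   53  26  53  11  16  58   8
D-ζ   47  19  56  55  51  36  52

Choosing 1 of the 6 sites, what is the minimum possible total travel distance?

196

Open {D-δ}.
  A→D-δ 5, B→D-δ 45, C→D-δ 54, D→D-δ 20, E→D-δ 33, F→D-δ 20, G→D-δ 19  ⇒ total 196.
Compare {D-ε}: total 225.
Compare {D-α}: total 242.
No size-1 selection does better; minimum is 196.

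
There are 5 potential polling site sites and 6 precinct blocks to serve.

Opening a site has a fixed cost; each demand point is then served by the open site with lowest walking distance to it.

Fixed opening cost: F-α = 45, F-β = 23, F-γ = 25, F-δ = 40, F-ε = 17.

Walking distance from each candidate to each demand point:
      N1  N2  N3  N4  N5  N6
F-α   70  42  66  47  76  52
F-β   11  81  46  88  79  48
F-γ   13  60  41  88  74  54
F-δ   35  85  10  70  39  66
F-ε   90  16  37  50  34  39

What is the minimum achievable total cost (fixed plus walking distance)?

227

Open {F-β, F-ε}: assign each demand point to its cheapest open site.
  N1→F-β 11, N2→F-ε 16, N3→F-ε 37, N4→F-ε 50, N5→F-ε 34, N6→F-ε 39
  walking distance 187, fixed 40 → total 227.
Compare {F-γ, F-ε}: walking distance 189 + fixed 42 = 231.
Compare {F-β, F-δ, F-ε}: walking distance 160 + fixed 80 = 240.
Compare {F-δ, F-ε}: walking distance 184 + fixed 57 = 241.
All other subsets cost ≥ 231. Minimum total cost: 227.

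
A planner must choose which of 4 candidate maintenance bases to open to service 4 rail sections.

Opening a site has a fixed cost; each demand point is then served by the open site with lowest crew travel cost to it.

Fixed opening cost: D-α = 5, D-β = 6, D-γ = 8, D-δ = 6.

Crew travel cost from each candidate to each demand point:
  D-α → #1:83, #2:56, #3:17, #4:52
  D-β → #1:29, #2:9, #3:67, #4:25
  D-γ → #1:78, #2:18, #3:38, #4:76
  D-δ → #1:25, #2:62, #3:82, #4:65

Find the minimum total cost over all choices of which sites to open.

Open {D-α, D-β}: assign each demand point to its cheapest open site.
  #1→D-β 29, #2→D-β 9, #3→D-α 17, #4→D-β 25
  crew travel cost 80, fixed 11 → total 91.
Compare {D-α, D-β, D-δ}: crew travel cost 76 + fixed 17 = 93.
Compare {D-α, D-β, D-γ}: crew travel cost 80 + fixed 19 = 99.
Compare {D-α, D-β, D-γ, D-δ}: crew travel cost 76 + fixed 25 = 101.
All other subsets cost ≥ 93. Minimum total cost: 91.

91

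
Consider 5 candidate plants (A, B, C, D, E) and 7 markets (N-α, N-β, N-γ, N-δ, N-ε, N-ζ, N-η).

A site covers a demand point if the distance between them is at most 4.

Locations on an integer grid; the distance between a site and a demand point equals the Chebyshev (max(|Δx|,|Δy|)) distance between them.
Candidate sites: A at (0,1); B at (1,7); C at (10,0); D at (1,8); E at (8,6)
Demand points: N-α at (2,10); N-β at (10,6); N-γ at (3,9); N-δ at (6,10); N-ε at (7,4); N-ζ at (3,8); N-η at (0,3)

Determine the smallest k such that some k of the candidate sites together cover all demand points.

2

Coverage sets (demand points within 4 of each site):
  A: {N-η}
  B: {N-α, N-γ, N-ζ, N-η}
  C: {N-ε}
  D: {N-α, N-γ, N-ζ}
  E: {N-β, N-δ, N-ε}
No single site covers all 7 demand points.
But {B, E} covers everything, so the minimum is 2.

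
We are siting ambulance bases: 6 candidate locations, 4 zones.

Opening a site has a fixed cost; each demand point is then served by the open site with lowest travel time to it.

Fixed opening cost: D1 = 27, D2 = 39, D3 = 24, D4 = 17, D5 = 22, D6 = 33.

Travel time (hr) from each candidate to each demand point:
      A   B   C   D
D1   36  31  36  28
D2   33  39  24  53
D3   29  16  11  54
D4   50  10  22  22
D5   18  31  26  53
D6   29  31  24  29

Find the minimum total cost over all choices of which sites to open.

Open {D4, D5}: assign each demand point to its cheapest open site.
  A→D5 18, B→D4 10, C→D4 22, D→D4 22
  travel time 72, fixed 39 → total 111.
Compare {D3, D4}: travel time 72 + fixed 41 = 113.
Compare {D4}: travel time 104 + fixed 17 = 121.
Compare {D3, D4, D5}: travel time 61 + fixed 63 = 124.
All other subsets cost ≥ 113. Minimum total cost: 111.

111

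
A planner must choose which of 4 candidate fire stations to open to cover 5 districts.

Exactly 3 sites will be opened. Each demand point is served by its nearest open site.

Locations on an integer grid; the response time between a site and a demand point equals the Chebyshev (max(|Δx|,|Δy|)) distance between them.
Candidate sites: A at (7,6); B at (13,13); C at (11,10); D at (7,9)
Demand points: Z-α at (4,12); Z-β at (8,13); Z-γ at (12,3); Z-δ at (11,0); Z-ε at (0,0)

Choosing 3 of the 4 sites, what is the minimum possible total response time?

24

Open {A, C, D}.
  Z-α→D 3, Z-β→C 3, Z-γ→A 5, Z-δ→A 6, Z-ε→A 7  ⇒ total 24.
Compare {A, B, D}: total 25.
Compare {A, B, C}: total 27.
No size-3 selection does better; minimum is 24.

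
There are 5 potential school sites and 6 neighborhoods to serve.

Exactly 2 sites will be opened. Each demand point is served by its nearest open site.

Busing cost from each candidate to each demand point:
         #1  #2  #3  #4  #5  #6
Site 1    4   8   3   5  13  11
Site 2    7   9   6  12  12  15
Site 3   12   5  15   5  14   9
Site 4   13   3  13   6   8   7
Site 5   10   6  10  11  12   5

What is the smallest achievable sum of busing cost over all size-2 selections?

30

Open {Site 1, Site 4}.
  #1→Site 1 4, #2→Site 4 3, #3→Site 1 3, #4→Site 1 5, #5→Site 4 8, #6→Site 4 7  ⇒ total 30.
Compare {Site 1, Site 5}: total 35.
Compare {Site 2, Site 4}: total 37.
No size-2 selection does better; minimum is 30.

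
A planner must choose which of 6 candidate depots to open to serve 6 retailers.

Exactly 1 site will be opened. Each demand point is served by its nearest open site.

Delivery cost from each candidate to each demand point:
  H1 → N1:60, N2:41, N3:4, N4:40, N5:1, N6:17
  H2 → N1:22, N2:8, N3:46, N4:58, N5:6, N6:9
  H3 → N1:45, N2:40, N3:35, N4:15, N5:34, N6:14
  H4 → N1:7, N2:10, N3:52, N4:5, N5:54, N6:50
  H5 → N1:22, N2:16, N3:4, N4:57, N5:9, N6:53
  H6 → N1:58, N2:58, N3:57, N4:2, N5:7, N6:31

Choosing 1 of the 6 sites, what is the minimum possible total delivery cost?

149

Open {H2}.
  N1→H2 22, N2→H2 8, N3→H2 46, N4→H2 58, N5→H2 6, N6→H2 9  ⇒ total 149.
Compare {H5}: total 161.
Compare {H1}: total 163.
No size-1 selection does better; minimum is 149.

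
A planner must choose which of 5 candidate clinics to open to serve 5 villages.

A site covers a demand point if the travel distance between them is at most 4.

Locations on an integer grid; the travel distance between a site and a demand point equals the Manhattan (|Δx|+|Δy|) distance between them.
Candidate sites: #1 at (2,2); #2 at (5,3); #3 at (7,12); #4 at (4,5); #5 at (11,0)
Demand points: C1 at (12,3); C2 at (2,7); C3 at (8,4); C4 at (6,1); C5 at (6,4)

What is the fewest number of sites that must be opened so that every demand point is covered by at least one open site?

3

Coverage sets (demand points within 4 of each site):
  #1: {}
  #2: {C3, C4, C5}
  #3: {}
  #4: {C2, C5}
  #5: {C1}
No 2 sites suffice: every size-2 union leaves at least one demand point uncovered.
But {#2, #4, #5} covers everything, so the minimum is 3.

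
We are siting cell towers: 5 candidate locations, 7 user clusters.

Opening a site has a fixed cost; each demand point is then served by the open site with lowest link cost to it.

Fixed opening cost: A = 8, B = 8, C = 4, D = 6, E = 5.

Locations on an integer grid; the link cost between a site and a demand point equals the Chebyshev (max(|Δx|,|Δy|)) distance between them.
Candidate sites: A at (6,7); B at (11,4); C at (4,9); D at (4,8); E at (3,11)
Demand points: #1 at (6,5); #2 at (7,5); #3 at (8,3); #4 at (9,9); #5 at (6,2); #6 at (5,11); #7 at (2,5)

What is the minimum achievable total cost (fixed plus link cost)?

Open {A}: assign each demand point to its cheapest open site.
  #1→A 2, #2→A 2, #3→A 4, #4→A 3, #5→A 5, #6→A 4, #7→A 4
  link cost 24, fixed 8 → total 32.
Compare {D}: link cost 28 + fixed 6 = 34.
Compare {A, C}: link cost 22 + fixed 12 = 34.
Compare {A, E}: link cost 22 + fixed 13 = 35.
All other subsets cost ≥ 34. Minimum total cost: 32.

32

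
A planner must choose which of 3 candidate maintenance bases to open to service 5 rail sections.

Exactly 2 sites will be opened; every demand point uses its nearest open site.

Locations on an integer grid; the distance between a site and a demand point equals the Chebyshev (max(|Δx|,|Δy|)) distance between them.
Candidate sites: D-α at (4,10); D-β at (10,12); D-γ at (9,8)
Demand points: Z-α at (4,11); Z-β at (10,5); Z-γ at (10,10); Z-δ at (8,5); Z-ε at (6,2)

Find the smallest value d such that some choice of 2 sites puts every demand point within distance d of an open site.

Open {D-α, D-γ}.
  Farthest demand point is Z-ε at distance 6 (to D-γ); all others are ≤ 6.
With {D-β, D-γ} the worst case is 6.
With {D-α, D-β} the worst case is 8.
No size-2 selection achieves below 6.

6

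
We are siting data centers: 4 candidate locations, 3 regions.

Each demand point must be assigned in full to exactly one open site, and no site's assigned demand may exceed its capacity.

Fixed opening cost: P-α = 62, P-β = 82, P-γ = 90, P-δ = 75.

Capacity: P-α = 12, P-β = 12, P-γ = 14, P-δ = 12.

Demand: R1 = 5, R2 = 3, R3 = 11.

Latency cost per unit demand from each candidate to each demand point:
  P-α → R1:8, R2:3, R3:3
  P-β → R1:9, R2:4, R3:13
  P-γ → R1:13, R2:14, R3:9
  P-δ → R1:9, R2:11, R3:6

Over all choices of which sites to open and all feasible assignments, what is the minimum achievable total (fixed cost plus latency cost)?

Open {P-α, P-β}; cheapest assignment that respects the capacities:
  P-α (cap 12, load 11): R3 — cost 11×3 = 33
  P-β (cap 12, load 8): R1, R2 — cost 5×9 + 3×4 = 57
  Shipping 90, fixed 144 → total 234.
  Any other capacity-feasible assignment to {P-α, P-β} ships for at least 90.
Compare {P-α, P-δ}: its best feasible assignment gives total 248.
Compare {P-β, P-δ}: its best feasible assignment gives total 280.
Every other set of open sites that can feasibly serve all demand totals ≥ 248 even under its best assignment. Minimum: 234.

234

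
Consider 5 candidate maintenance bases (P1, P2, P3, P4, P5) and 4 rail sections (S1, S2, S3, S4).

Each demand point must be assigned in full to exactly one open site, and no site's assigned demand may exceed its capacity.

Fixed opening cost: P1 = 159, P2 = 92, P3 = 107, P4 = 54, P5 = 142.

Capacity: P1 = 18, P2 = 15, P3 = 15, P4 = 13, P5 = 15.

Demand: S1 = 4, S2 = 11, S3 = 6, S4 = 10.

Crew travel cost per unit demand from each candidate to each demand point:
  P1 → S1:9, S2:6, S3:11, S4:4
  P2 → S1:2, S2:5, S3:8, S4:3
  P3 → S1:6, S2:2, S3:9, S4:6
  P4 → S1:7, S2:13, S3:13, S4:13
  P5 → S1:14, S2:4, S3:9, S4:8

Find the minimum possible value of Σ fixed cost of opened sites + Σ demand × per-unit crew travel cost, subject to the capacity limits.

391

Open {P2, P3, P4}; cheapest assignment that respects the capacities:
  P2 (cap 15, load 14): S1, S4 — cost 4×2 + 10×3 = 38
  P3 (cap 15, load 11): S2 — cost 11×2 = 22
  P4 (cap 13, load 6): S3 — cost 6×13 = 78
  Shipping 138, fixed 253 → total 391.
  Any other capacity-feasible assignment to {P2, P3, P4} ships for at least 138.
Compare {P1, P3}: its best feasible assignment gives total 418.
Compare {P1, P2}: its best feasible assignment gives total 420.
Every other set of open sites that can feasibly serve all demand totals ≥ 418 even under its best assignment. Minimum: 391.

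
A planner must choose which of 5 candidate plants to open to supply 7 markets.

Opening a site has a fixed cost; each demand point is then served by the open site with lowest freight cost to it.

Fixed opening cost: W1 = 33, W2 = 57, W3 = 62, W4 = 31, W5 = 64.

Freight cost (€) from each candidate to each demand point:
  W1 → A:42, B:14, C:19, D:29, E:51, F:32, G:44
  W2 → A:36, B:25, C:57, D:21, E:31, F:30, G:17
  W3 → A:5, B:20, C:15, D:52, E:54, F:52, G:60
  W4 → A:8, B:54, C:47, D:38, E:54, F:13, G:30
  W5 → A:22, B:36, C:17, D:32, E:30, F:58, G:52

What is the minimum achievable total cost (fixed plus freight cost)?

Open {W1, W4}: assign each demand point to its cheapest open site.
  A→W4 8, B→W1 14, C→W1 19, D→W1 29, E→W1 51, F→W4 13, G→W4 30
  freight cost 164, fixed 64 → total 228.
Compare {W1, W2, W4}: freight cost 123 + fixed 121 = 244.
Compare {W2, W4}: freight cost 162 + fixed 88 = 250.
Compare {W1, W2}: freight cost 168 + fixed 90 = 258.
All other subsets cost ≥ 244. Minimum total cost: 228.

228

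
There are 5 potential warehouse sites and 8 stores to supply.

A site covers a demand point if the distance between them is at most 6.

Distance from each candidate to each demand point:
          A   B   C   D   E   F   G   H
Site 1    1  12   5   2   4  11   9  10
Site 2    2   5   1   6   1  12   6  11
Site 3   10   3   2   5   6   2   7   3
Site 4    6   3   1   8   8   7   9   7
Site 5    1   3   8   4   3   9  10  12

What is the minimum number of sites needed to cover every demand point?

Coverage sets (demand points within 6 of each site):
  Site 1: {A, C, D, E}
  Site 2: {A, B, C, D, E, G}
  Site 3: {B, C, D, E, F, H}
  Site 4: {A, B, C}
  Site 5: {A, B, D, E}
No single site covers all 8 demand points.
But {Site 2, Site 3} covers everything, so the minimum is 2.

2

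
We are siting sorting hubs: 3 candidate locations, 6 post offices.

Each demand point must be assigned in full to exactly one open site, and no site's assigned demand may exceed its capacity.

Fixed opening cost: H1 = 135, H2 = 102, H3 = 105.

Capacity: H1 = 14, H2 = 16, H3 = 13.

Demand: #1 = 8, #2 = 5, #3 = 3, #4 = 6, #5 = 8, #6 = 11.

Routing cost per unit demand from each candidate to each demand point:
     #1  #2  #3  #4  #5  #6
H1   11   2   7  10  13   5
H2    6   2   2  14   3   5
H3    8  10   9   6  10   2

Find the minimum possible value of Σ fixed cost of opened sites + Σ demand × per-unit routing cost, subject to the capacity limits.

527

Open {H1, H2, H3}; cheapest assignment that respects the capacities:
  H1 (cap 14, load 14): #2, #3, #4 — cost 5×2 + 3×7 + 6×10 = 91
  H2 (cap 16, load 16): #1, #5 — cost 8×6 + 8×3 = 72
  H3 (cap 13, load 11): #6 — cost 11×2 = 22
  Shipping 185, fixed 342 → total 527.
  Any other capacity-feasible assignment to {H1, H2, H3} ships for at least 185.
Total demand is 41 and no other set of sites has combined capacity ≥ 41, so {H1, H2, H3} is the only feasible choice of open sites. Minimum: 527.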